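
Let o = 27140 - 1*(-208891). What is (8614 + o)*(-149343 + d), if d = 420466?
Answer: 66328886335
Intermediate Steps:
o = 236031 (o = 27140 + 208891 = 236031)
(8614 + o)*(-149343 + d) = (8614 + 236031)*(-149343 + 420466) = 244645*271123 = 66328886335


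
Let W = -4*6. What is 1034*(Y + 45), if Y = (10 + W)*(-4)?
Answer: 104434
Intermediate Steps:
W = -24
Y = 56 (Y = (10 - 24)*(-4) = -14*(-4) = 56)
1034*(Y + 45) = 1034*(56 + 45) = 1034*101 = 104434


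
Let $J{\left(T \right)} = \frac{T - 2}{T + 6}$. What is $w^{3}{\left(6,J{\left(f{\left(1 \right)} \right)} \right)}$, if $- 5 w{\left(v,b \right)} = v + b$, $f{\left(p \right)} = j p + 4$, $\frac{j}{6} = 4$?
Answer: $- \frac{12167}{4913} \approx -2.4765$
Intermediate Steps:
$j = 24$ ($j = 6 \cdot 4 = 24$)
$f{\left(p \right)} = 4 + 24 p$ ($f{\left(p \right)} = 24 p + 4 = 4 + 24 p$)
$J{\left(T \right)} = \frac{-2 + T}{6 + T}$
$w{\left(v,b \right)} = - \frac{b}{5} - \frac{v}{5}$ ($w{\left(v,b \right)} = - \frac{v + b}{5} = - \frac{b + v}{5} = - \frac{b}{5} - \frac{v}{5}$)
$w^{3}{\left(6,J{\left(f{\left(1 \right)} \right)} \right)} = \left(- \frac{\frac{1}{6 + \left(4 + 24 \cdot 1\right)} \left(-2 + \left(4 + 24 \cdot 1\right)\right)}{5} - \frac{6}{5}\right)^{3} = \left(- \frac{\frac{1}{6 + \left(4 + 24\right)} \left(-2 + \left(4 + 24\right)\right)}{5} - \frac{6}{5}\right)^{3} = \left(- \frac{\frac{1}{6 + 28} \left(-2 + 28\right)}{5} - \frac{6}{5}\right)^{3} = \left(- \frac{\frac{1}{34} \cdot 26}{5} - \frac{6}{5}\right)^{3} = \left(\left(- \frac{1}{5}\right) \frac{13}{17} - \frac{6}{5}\right)^{3} = \left(- \frac{13}{85} - \frac{6}{5}\right)^{3} = \left(- \frac{23}{17}\right)^{3} = - \frac{12167}{4913}$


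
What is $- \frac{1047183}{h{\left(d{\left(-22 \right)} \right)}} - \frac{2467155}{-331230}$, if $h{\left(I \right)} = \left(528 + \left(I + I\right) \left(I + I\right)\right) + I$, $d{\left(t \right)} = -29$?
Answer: $- \frac{22488520355}{85302766} \approx -263.63$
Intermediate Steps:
$h{\left(I \right)} = 528 + I + 4 I^{2}$ ($h{\left(I \right)} = \left(528 + 2 I 2 I\right) + I = \left(528 + 4 I^{2}\right) + I = 528 + I + 4 I^{2}$)
$- \frac{1047183}{h{\left(d{\left(-22 \right)} \right)}} - \frac{2467155}{-331230} = - \frac{1047183}{528 - 29 + 4 \left(-29\right)^{2}} - \frac{2467155}{-331230} = - \frac{1047183}{528 - 29 + 4 \cdot 841} - - \frac{164477}{22082} = - \frac{1047183}{528 - 29 + 3364} + \frac{164477}{22082} = - \frac{1047183}{3863} + \frac{164477}{22082} = - \frac{22488520355}{85302766}$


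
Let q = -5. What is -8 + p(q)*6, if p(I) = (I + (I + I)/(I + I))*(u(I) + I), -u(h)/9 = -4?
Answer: -752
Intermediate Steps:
u(h) = 36 (u(h) = -9*(-4) = 36)
p(I) = (1 + I)*(36 + I) (p(I) = (I + (I + I)/(I + I))*(36 + I) = (I + (2*I)/((2*I)))*(36 + I) = (I + (2*I)*(1/(2*I)))*(36 + I) = (I + 1)*(36 + I) = (1 + I)*(36 + I))
-8 + p(q)*6 = -8 + (36 + (-5)² + 37*(-5))*6 = -8 + (36 + 25 - 185)*6 = -8 - 124*6 = -8 - 744 = -752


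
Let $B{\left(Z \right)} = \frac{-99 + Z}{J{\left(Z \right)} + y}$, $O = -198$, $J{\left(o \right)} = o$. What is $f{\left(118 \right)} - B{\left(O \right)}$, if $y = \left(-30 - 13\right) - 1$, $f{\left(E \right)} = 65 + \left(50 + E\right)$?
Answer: $\frac{5099}{22} \approx 231.77$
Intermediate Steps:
$f{\left(E \right)} = 115 + E$
$y = -44$ ($y = -43 - 1 = -44$)
$B{\left(Z \right)} = \frac{-99 + Z}{-44 + Z}$ ($B{\left(Z \right)} = \frac{-99 + Z}{Z - 44} = \frac{-99 + Z}{-44 + Z}$)
$f{\left(118 \right)} - B{\left(O \right)} = \left(115 + 118\right) - \frac{-99 - 198}{-44 - 198} = 233 - \frac{1}{-242} \left(-297\right) = 233 - \left(- \frac{1}{242}\right) \left(-297\right) = 233 - \frac{27}{22} = \frac{5099}{22}$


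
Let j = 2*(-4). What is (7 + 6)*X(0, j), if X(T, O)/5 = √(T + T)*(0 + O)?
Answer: 0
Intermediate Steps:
j = -8
X(T, O) = 5*O*√2*√T (X(T, O) = 5*(√(T + T)*(0 + O)) = 5*(√(2*T)*O) = 5*((√2*√T)*O) = 5*(O*√2*√T) = 5*O*√2*√T)
(7 + 6)*X(0, j) = (7 + 6)*(5*(-8)*√2*√0) = 13*(5*(-8)*√2*0) = 13*0 = 0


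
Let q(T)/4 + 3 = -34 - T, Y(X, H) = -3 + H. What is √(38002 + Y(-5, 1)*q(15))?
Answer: √38418 ≈ 196.01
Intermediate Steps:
q(T) = -148 - 4*T (q(T) = -12 + 4*(-34 - T) = -12 + (-136 - 4*T) = -148 - 4*T)
√(38002 + Y(-5, 1)*q(15)) = √(38002 + (-3 + 1)*(-148 - 4*15)) = √(38002 - 2*(-148 - 60)) = √(38002 - 2*(-208)) = √(38002 + 416) = √38418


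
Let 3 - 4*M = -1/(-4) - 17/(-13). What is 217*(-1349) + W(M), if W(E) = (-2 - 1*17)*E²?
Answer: -12664907387/43264 ≈ -2.9274e+5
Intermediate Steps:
M = 75/208 (M = ¾ - (-1/(-4) - 17/(-13))/4 = ¾ - (-1*(-¼) - 17*(-1/13))/4 = ¾ - (¼ + 17/13)/4 = ¾ - ¼*81/52 = ¾ - 81/208 = 75/208 ≈ 0.36058)
W(E) = -19*E² (W(E) = (-2 - 17)*E² = -19*E²)
217*(-1349) + W(M) = 217*(-1349) - 19*(75/208)² = -292733 - 19*5625/43264 = -292733 - 106875/43264 = -12664907387/43264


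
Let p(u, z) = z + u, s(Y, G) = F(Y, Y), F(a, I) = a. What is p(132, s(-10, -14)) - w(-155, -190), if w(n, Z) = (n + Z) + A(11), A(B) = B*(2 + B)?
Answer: 324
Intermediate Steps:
s(Y, G) = Y
w(n, Z) = 143 + Z + n (w(n, Z) = (n + Z) + 11*(2 + 11) = (Z + n) + 11*13 = (Z + n) + 143 = 143 + Z + n)
p(u, z) = u + z
p(132, s(-10, -14)) - w(-155, -190) = (132 - 10) - (143 - 190 - 155) = 122 - 1*(-202) = 122 + 202 = 324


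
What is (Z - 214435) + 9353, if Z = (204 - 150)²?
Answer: -202166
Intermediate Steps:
Z = 2916 (Z = 54² = 2916)
(Z - 214435) + 9353 = (2916 - 214435) + 9353 = -211519 + 9353 = -202166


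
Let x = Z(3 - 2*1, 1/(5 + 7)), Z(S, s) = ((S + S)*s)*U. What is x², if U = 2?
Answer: ⅑ ≈ 0.11111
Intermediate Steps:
Z(S, s) = 4*S*s (Z(S, s) = ((S + S)*s)*2 = ((2*S)*s)*2 = (2*S*s)*2 = 4*S*s)
x = ⅓ (x = 4*(3 - 2*1)/(5 + 7) = 4*(3 - 2)/12 = 4*1*(1/12) = ⅓ ≈ 0.33333)
x² = (⅓)² = ⅑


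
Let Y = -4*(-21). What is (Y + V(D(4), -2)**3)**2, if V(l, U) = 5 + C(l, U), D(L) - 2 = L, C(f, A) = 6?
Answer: 2002225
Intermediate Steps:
D(L) = 2 + L
Y = 84
V(l, U) = 11 (V(l, U) = 5 + 6 = 11)
(Y + V(D(4), -2)**3)**2 = (84 + 11**3)**2 = (84 + 1331)**2 = 1415**2 = 2002225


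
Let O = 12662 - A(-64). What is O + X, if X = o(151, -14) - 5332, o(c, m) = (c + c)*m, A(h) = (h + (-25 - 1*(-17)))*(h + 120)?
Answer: 7134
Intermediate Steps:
A(h) = (-8 + h)*(120 + h) (A(h) = (h + (-25 + 17))*(120 + h) = (h - 8)*(120 + h) = (-8 + h)*(120 + h))
o(c, m) = 2*c*m (o(c, m) = (2*c)*m = 2*c*m)
O = 16694 (O = 12662 - (-960 + (-64)² + 112*(-64)) = 12662 - (-960 + 4096 - 7168) = 12662 - 1*(-4032) = 12662 + 4032 = 16694)
X = -9560 (X = 2*151*(-14) - 5332 = -4228 - 5332 = -9560)
O + X = 16694 - 9560 = 7134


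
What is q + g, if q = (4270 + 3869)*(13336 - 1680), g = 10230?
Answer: 94878414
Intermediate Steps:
q = 94868184 (q = 8139*11656 = 94868184)
q + g = 94868184 + 10230 = 94878414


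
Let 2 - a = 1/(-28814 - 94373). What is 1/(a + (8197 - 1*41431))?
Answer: -123187/4093750383 ≈ -3.0091e-5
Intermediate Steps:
a = 246375/123187 (a = 2 - 1/(-28814 - 94373) = 2 - 1/(-123187) = 2 - 1*(-1/123187) = 2 + 1/123187 = 246375/123187 ≈ 2.0000)
1/(a + (8197 - 1*41431)) = 1/(246375/123187 + (8197 - 1*41431)) = 1/(246375/123187 + (8197 - 41431)) = 1/(246375/123187 - 33234) = 1/(-4093750383/123187) = -123187/4093750383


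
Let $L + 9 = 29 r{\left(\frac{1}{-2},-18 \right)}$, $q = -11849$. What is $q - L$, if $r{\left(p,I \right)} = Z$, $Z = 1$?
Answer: $-11869$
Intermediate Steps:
$r{\left(p,I \right)} = 1$
$L = 20$ ($L = -9 + 29 \cdot 1 = -9 + 29 = 20$)
$q - L = -11849 - 20 = -11869$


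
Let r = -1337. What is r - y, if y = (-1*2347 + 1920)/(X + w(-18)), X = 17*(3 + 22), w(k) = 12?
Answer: -583842/437 ≈ -1336.0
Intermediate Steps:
X = 425 (X = 17*25 = 425)
y = -427/437 (y = (-1*2347 + 1920)/(425 + 12) = (-2347 + 1920)/437 = -427*1/437 = -427/437 ≈ -0.97712)
r - y = -1337 - 1*(-427/437) = -1337 + 427/437 = -583842/437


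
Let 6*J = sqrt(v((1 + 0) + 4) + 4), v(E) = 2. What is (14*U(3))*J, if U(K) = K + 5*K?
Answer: 42*sqrt(6) ≈ 102.88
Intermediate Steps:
U(K) = 6*K
J = sqrt(6)/6 (J = sqrt(2 + 4)/6 = sqrt(6)/6 ≈ 0.40825)
(14*U(3))*J = (14*(6*3))*(sqrt(6)/6) = (14*18)*(sqrt(6)/6) = 252*(sqrt(6)/6) = 42*sqrt(6)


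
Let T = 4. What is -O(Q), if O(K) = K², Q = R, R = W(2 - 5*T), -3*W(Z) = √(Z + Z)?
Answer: 4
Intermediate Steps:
W(Z) = -√2*√Z/3 (W(Z) = -√(Z + Z)/3 = -√2*√Z/3)
R = -2*I (R = -√2*√(2 - 5*4)/3 = -√2*√(2 - 20)/3 = -√2*√(-18)/3 = -√2*3*I*√2/3 = -2*I ≈ -2.0*I)
Q = -2*I ≈ -2.0*I
-O(Q) = -(-2*I)² = -1*(-4) = 4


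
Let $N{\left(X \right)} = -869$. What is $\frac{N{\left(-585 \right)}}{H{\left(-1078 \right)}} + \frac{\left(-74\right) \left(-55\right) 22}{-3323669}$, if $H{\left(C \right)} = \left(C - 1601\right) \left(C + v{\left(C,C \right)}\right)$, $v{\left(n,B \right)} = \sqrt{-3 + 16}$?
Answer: $- \frac{281868425527018}{10347207141418821} - \frac{869 \sqrt{13}}{3113188209} \approx -0.027242$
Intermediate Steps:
$v{\left(n,B \right)} = \sqrt{13}$
$H{\left(C \right)} = \left(-1601 + C\right) \left(C + \sqrt{13}\right)$ ($H{\left(C \right)} = \left(C - 1601\right) \left(C + \sqrt{13}\right) = \left(-1601 + C\right) \left(C + \sqrt{13}\right)$)
$\frac{N{\left(-585 \right)}}{H{\left(-1078 \right)}} + \frac{\left(-74\right) \left(-55\right) 22}{-3323669} = - \frac{869}{\left(-1078\right)^{2} - -1725878 - 1601 \sqrt{13} - 1078 \sqrt{13}} + \frac{\left(-74\right) \left(-55\right) 22}{-3323669} = - \frac{869}{1162084 + 1725878 - 1601 \sqrt{13} - 1078 \sqrt{13}} + 4070 \cdot 22 \left(- \frac{1}{3323669}\right) = - \frac{869}{2887962 - 2679 \sqrt{13}} + 89540 \left(- \frac{1}{3323669}\right) = - \frac{869}{2887962 - 2679 \sqrt{13}} - \frac{89540}{3323669} = - \frac{89540}{3323669} - \frac{869}{2887962 - 2679 \sqrt{13}}$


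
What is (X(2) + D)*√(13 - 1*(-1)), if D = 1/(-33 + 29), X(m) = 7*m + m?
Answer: 63*√14/4 ≈ 58.931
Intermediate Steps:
X(m) = 8*m
D = -¼ (D = 1/(-4) = -¼ ≈ -0.25000)
(X(2) + D)*√(13 - 1*(-1)) = (8*2 - ¼)*√(13 - 1*(-1)) = (16 - ¼)*√(13 + 1) = 63*√14/4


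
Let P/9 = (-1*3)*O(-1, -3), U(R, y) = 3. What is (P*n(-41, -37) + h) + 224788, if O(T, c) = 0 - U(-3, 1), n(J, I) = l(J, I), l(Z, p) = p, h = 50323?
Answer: 272114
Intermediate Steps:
n(J, I) = I
O(T, c) = -3 (O(T, c) = 0 - 1*3 = 0 - 3 = -3)
P = 81 (P = 9*(-1*3*(-3)) = 9*(-3*(-3)) = 9*9 = 81)
(P*n(-41, -37) + h) + 224788 = (81*(-37) + 50323) + 224788 = (-2997 + 50323) + 224788 = 47326 + 224788 = 272114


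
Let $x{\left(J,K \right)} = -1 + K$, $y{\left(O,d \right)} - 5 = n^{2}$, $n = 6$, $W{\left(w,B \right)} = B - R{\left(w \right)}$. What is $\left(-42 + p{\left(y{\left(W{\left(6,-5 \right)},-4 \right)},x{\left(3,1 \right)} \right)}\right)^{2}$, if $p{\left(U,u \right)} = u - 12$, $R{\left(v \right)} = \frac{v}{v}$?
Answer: $2916$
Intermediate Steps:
$R{\left(v \right)} = 1$
$W{\left(w,B \right)} = -1 + B$ ($W{\left(w,B \right)} = B - 1 = -1 + B$)
$y{\left(O,d \right)} = 41$ ($y{\left(O,d \right)} = 5 + 6^{2} = 5 + 36 = 41$)
$p{\left(U,u \right)} = -12 + u$
$\left(-42 + p{\left(y{\left(W{\left(6,-5 \right)},-4 \right)},x{\left(3,1 \right)} \right)}\right)^{2} = \left(-42 + \left(-12 + \left(-1 + 1\right)\right)\right)^{2} = \left(-42 + \left(-12 + 0\right)\right)^{2} = \left(-42 - 12\right)^{2} = \left(-54\right)^{2} = 2916$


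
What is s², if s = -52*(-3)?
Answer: 24336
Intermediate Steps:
s = 156 (s = -13*(-12) = 156)
s² = 156² = 24336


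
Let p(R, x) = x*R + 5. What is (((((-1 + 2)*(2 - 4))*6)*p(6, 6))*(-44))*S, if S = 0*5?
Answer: 0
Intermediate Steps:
p(R, x) = 5 + R*x (p(R, x) = R*x + 5 = 5 + R*x)
S = 0
(((((-1 + 2)*(2 - 4))*6)*p(6, 6))*(-44))*S = (((((-1 + 2)*(2 - 4))*6)*(5 + 6*6))*(-44))*0 = ((((1*(-2))*6)*(5 + 36))*(-44))*0 = ((-2*6*41)*(-44))*0 = (-12*41*(-44))*0 = -492*(-44)*0 = 21648*0 = 0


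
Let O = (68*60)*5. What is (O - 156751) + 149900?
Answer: 13549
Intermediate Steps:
O = 20400 (O = 4080*5 = 20400)
(O - 156751) + 149900 = (20400 - 156751) + 149900 = -136351 + 149900 = 13549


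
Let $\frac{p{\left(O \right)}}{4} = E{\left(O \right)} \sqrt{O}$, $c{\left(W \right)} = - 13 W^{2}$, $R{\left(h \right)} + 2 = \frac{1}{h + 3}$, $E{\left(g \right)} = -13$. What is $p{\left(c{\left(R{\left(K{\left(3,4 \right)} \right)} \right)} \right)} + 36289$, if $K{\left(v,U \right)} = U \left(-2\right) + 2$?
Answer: $36289 - \frac{364 i \sqrt{13}}{3} \approx 36289.0 - 437.47 i$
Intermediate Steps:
$K{\left(v,U \right)} = 2 - 2 U$ ($K{\left(v,U \right)} = - 2 U + 2 = 2 - 2 U$)
$R{\left(h \right)} = -2 + \frac{1}{3 + h}$ ($R{\left(h \right)} = -2 + \frac{1}{h + 3} = -2 + \frac{1}{3 + h}$)
$p{\left(O \right)} = - 52 \sqrt{O}$ ($p{\left(O \right)} = 4 \left(- 13 \sqrt{O}\right) = - 52 \sqrt{O}$)
$p{\left(c{\left(R{\left(K{\left(3,4 \right)} \right)} \right)} \right)} + 36289 = - 52 \sqrt{- 13 \left(\frac{-5 - 2 \left(2 - 8\right)}{3 + \left(2 - 8\right)}\right)^{2}} + 36289 = - 52 \sqrt{- 13 \left(\frac{-5 - -12}{3 - 6}\right)^{2}} + 36289 = - 52 \sqrt{- 13 \left(\frac{-5 + 12}{-3}\right)^{2}} + 36289 = - 52 \sqrt{- 13 \left(\left(- \frac{1}{3}\right) 7\right)^{2}} + 36289 = - 52 \sqrt{- 13 \left(- \frac{7}{3}\right)^{2}} + 36289 = - 52 \sqrt{\left(-13\right) \frac{49}{9}} + 36289 = - 52 \sqrt{- \frac{637}{9}} + 36289 = - 52 \frac{7 i \sqrt{13}}{3} + 36289 = - \frac{364 i \sqrt{13}}{3} + 36289 = 36289 - \frac{364 i \sqrt{13}}{3}$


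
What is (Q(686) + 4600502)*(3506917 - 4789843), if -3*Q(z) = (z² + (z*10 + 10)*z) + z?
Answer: -3685163881368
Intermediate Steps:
Q(z) = -z/3 - z²/3 - z*(10 + 10*z)/3 (Q(z) = -((z² + (z*10 + 10)*z) + z)/3 = -((z² + (10*z + 10)*z) + z)/3 = -((z² + (10 + 10*z)*z) + z)/3 = -((z² + z*(10 + 10*z)) + z)/3 = -(z + z² + z*(10 + 10*z))/3 = -z/3 - z²/3 - z*(10 + 10*z)/3)
(Q(686) + 4600502)*(3506917 - 4789843) = (-11/3*686*(1 + 686) + 4600502)*(3506917 - 4789843) = (-11/3*686*687 + 4600502)*(-1282926) = (-1728034 + 4600502)*(-1282926) = 2872468*(-1282926) = -3685163881368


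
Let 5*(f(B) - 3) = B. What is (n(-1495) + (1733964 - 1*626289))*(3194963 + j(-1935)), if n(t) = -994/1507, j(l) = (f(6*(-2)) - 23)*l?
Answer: 5405593282403917/1507 ≈ 3.5870e+12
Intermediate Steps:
f(B) = 3 + B/5
j(l) = -112*l/5 (j(l) = ((3 + (6*(-2))/5) - 23)*l = ((3 + (⅕)*(-12)) - 23)*l = ((3 - 12/5) - 23)*l = (⅗ - 23)*l = -112*l/5)
n(t) = -994/1507 (n(t) = -994*1/1507 = -994/1507)
(n(-1495) + (1733964 - 1*626289))*(3194963 + j(-1935)) = (-994/1507 + (1733964 - 1*626289))*(3194963 - 112/5*(-1935)) = (-994/1507 + (1733964 - 626289))*(3194963 + 43344) = (-994/1507 + 1107675)*3238307 = (1669265231/1507)*3238307 = 5405593282403917/1507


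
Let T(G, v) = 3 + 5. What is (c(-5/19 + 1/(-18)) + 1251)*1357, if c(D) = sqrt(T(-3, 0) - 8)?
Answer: 1697607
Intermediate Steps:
T(G, v) = 8
c(D) = 0 (c(D) = sqrt(8 - 8) = sqrt(0) = 0)
(c(-5/19 + 1/(-18)) + 1251)*1357 = (0 + 1251)*1357 = 1251*1357 = 1697607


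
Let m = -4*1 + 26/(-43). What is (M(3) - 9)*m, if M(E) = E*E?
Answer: 0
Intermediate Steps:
M(E) = E²
m = -198/43 (m = -4 + 26*(-1/43) = -4 - 26/43 = -198/43 ≈ -4.6047)
(M(3) - 9)*m = (3² - 9)*(-198/43) = (9 - 9)*(-198/43) = 0*(-198/43) = 0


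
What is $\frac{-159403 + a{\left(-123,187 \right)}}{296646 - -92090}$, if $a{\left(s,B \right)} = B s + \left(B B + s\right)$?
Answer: $- \frac{73779}{194368} \approx -0.37958$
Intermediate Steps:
$a{\left(s,B \right)} = s + B^{2} + B s$ ($a{\left(s,B \right)} = B s + \left(B^{2} + s\right) = B s + \left(s + B^{2}\right) = s + B^{2} + B s$)
$\frac{-159403 + a{\left(-123,187 \right)}}{296646 - -92090} = \frac{-159403 + \left(-123 + 187^{2} + 187 \left(-123\right)\right)}{296646 - -92090} = \frac{-159403 - -11845}{296646 + \left(-14755 + 106845\right)} = \frac{-159403 + 11845}{296646 + 92090} = - \frac{147558}{388736} = \left(-147558\right) \frac{1}{388736} = - \frac{73779}{194368}$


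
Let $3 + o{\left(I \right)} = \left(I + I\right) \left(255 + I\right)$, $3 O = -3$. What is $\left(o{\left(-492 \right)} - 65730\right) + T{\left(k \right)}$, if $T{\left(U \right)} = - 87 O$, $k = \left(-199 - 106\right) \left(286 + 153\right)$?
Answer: $167562$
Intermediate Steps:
$O = -1$ ($O = \frac{1}{3} \left(-3\right) = -1$)
$o{\left(I \right)} = -3 + 2 I \left(255 + I\right)$ ($o{\left(I \right)} = -3 + \left(I + I\right) \left(255 + I\right) = -3 + 2 I \left(255 + I\right)$)
$k = -133895$ ($k = \left(-305\right) 439 = -133895$)
$T{\left(U \right)} = 87$ ($T{\left(U \right)} = \left(-87\right) \left(-1\right) = 87$)
$\left(o{\left(-492 \right)} - 65730\right) + T{\left(k \right)} = \left(\left(-3 + 2 \left(-492\right)^{2} + 510 \left(-492\right)\right) - 65730\right) + 87 = \left(\left(-3 + 2 \cdot 242064 - 250920\right) - 65730\right) + 87 = \left(\left(-3 + 484128 - 250920\right) - 65730\right) + 87 = \left(233205 - 65730\right) + 87 = 167475 + 87 = 167562$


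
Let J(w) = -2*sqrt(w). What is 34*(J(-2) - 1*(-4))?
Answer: 136 - 68*I*sqrt(2) ≈ 136.0 - 96.167*I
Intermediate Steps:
34*(J(-2) - 1*(-4)) = 34*(-2*I*sqrt(2) - 1*(-4)) = 34*(-2*I*sqrt(2) + 4) = 34*(4 - 2*I*sqrt(2)) = 136 - 68*I*sqrt(2)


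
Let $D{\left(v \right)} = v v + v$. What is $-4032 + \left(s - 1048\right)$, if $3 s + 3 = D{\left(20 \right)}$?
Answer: $-4941$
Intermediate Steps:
$D{\left(v \right)} = v + v^{2}$ ($D{\left(v \right)} = v^{2} + v = v + v^{2}$)
$s = 139$ ($s = -1 + \frac{20 \left(1 + 20\right)}{3} = -1 + \frac{20 \cdot 21}{3} = -1 + \frac{1}{3} \cdot 420 = -1 + 140 = 139$)
$-4032 + \left(s - 1048\right) = -4032 + \left(139 - 1048\right) = -4032 - 909 = -4941$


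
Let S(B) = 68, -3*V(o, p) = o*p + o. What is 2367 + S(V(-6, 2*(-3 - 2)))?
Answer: 2435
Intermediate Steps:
V(o, p) = -o/3 - o*p/3 (V(o, p) = -(o*p + o)/3 = -(o + o*p)/3 = -o/3 - o*p/3)
2367 + S(V(-6, 2*(-3 - 2))) = 2367 + 68 = 2435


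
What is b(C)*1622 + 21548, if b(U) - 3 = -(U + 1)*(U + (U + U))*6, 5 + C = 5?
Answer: 26414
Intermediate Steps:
C = 0 (C = -5 + 5 = 0)
b(U) = 3 - 18*U*(1 + U) (b(U) = 3 - (U + 1)*(U + (U + U))*6 = 3 - (1 + U)*(U + 2*U)*6 = 3 - (1 + U)*3*U*6 = 3 - 3*U*(1 + U)*6 = 3 - 18*U*(1 + U))
b(C)*1622 + 21548 = (3 - 18*0 - 18*0²)*1622 + 21548 = (3 + 0 - 18*0)*1622 + 21548 = (3 + 0 + 0)*1622 + 21548 = 3*1622 + 21548 = 4866 + 21548 = 26414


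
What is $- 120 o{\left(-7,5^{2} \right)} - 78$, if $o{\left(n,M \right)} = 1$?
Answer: $-198$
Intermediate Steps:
$- 120 o{\left(-7,5^{2} \right)} - 78 = \left(-120\right) 1 - 78 = -120 - 78 = -198$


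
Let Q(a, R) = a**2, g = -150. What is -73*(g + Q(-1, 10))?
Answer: 10877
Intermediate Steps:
-73*(g + Q(-1, 10)) = -73*(-150 + (-1)**2) = -73*(-150 + 1) = -73*(-149) = 10877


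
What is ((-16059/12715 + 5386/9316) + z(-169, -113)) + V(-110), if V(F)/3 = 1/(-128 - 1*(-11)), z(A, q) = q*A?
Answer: 44109226887787/2309832330 ≈ 19096.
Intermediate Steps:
z(A, q) = A*q
V(F) = -1/39 (V(F) = 3/(-128 - 1*(-11)) = 3/(-128 + 11) = 3/(-117) = 3*(-1/117) = -1/39)
((-16059/12715 + 5386/9316) + z(-169, -113)) + V(-110) = ((-16059/12715 + 5386/9316) - 169*(-113)) - 1/39 = ((-16059*1/12715 + 5386*(1/9316)) + 19097) - 1/39 = ((-16059/12715 + 2693/4658) + 19097) - 1/39 = (-40561327/59226470 + 19097) - 1/39 = 1131007336263/59226470 - 1/39 = 44109226887787/2309832330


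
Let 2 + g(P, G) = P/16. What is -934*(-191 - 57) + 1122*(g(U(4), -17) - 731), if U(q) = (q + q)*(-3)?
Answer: -592477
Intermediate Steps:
U(q) = -6*q (U(q) = (2*q)*(-3) = -6*q)
g(P, G) = -2 + P/16
-934*(-191 - 57) + 1122*(g(U(4), -17) - 731) = -934*(-191 - 57) + 1122*((-2 + (-6*4)/16) - 731) = -934*(-248) + 1122*((-2 + (1/16)*(-24)) - 731) = 231632 + 1122*((-2 - 3/2) - 731) = 231632 + 1122*(-7/2 - 731) = 231632 + 1122*(-1469/2) = 231632 - 824109 = -592477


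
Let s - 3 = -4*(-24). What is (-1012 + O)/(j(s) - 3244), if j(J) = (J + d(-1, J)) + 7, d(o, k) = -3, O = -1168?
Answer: 2180/3141 ≈ 0.69405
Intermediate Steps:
s = 99 (s = 3 - 4*(-24) = 3 + 96 = 99)
j(J) = 4 + J (j(J) = (J - 3) + 7 = (-3 + J) + 7 = 4 + J)
(-1012 + O)/(j(s) - 3244) = (-1012 - 1168)/((4 + 99) - 3244) = -2180/(103 - 3244) = -2180/(-3141) = -2180*(-1/3141) = 2180/3141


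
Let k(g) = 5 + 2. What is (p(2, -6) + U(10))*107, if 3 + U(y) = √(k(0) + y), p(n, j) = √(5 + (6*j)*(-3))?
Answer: -321 + 107*√17 + 107*√113 ≈ 1257.6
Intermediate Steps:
k(g) = 7
p(n, j) = √(5 - 18*j)
U(y) = -3 + √(7 + y)
(p(2, -6) + U(10))*107 = (√(5 - 18*(-6)) + (-3 + √(7 + 10)))*107 = (√(5 + 108) + (-3 + √17))*107 = (√113 + (-3 + √17))*107 = (-3 + √17 + √113)*107 = -321 + 107*√17 + 107*√113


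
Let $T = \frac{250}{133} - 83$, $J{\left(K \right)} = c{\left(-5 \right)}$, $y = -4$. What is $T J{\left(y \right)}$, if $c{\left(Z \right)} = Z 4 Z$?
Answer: $- \frac{1078900}{133} \approx -8112.0$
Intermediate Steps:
$c{\left(Z \right)} = 4 Z^{2}$ ($c{\left(Z \right)} = 4 Z Z = 4 Z^{2}$)
$J{\left(K \right)} = 100$ ($J{\left(K \right)} = 4 \left(-5\right)^{2} = 4 \cdot 25 = 100$)
$T = - \frac{10789}{133}$ ($T = 250 \cdot \frac{1}{133} - 83 = \frac{250}{133} - 83 = - \frac{10789}{133} \approx -81.12$)
$T J{\left(y \right)} = \left(- \frac{10789}{133}\right) 100 = - \frac{1078900}{133}$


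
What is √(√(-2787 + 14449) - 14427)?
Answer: √(-14427 + 7*√238) ≈ 119.66*I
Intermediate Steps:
√(√(-2787 + 14449) - 14427) = √(√11662 - 14427) = √(7*√238 - 14427) = √(-14427 + 7*√238)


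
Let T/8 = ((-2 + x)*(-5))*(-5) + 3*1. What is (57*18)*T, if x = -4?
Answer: -1206576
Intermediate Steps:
T = -1176 (T = 8*(((-2 - 4)*(-5))*(-5) + 3*1) = 8*(-6*(-5)*(-5) + 3) = 8*(30*(-5) + 3) = 8*(-150 + 3) = 8*(-147) = -1176)
(57*18)*T = (57*18)*(-1176) = 1026*(-1176) = -1206576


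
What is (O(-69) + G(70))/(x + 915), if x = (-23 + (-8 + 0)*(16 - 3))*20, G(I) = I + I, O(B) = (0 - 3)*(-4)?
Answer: -152/1625 ≈ -0.093538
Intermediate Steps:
O(B) = 12 (O(B) = -3*(-4) = 12)
G(I) = 2*I
x = -2540 (x = (-23 - 8*13)*20 = (-23 - 104)*20 = -127*20 = -2540)
(O(-69) + G(70))/(x + 915) = (12 + 2*70)/(-2540 + 915) = (12 + 140)/(-1625) = 152*(-1/1625) = -152/1625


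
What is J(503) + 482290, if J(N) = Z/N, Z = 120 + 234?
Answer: 242592224/503 ≈ 4.8229e+5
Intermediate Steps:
Z = 354
J(N) = 354/N
J(503) + 482290 = 354/503 + 482290 = 242592224/503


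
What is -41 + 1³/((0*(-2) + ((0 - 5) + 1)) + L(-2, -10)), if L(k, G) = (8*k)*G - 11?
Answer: -5944/145 ≈ -40.993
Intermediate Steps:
L(k, G) = -11 + 8*G*k (L(k, G) = 8*G*k - 11 = -11 + 8*G*k)
-41 + 1³/((0*(-2) + ((0 - 5) + 1)) + L(-2, -10)) = -41 + 1³/((0*(-2) + ((0 - 5) + 1)) + (-11 + 8*(-10)*(-2))) = -41 + 1/((0 + (-5 + 1)) + (-11 + 160)) = -41 + 1/((0 - 4) + 149) = -41 + 1/(-4 + 149) = -41 + 1/145 = -5944/145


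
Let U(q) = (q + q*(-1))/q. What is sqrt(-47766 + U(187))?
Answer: I*sqrt(47766) ≈ 218.55*I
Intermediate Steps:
U(q) = 0 (U(q) = (q - q)/q = 0/q = 0)
sqrt(-47766 + U(187)) = sqrt(-47766 + 0) = sqrt(-47766) = I*sqrt(47766)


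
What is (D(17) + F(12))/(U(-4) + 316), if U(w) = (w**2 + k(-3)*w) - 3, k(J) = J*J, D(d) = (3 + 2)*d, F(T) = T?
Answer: 97/293 ≈ 0.33106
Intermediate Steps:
D(d) = 5*d
k(J) = J**2
U(w) = -3 + w**2 + 9*w (U(w) = (w**2 + (-3)**2*w) - 3 = (w**2 + 9*w) - 3 = -3 + w**2 + 9*w)
(D(17) + F(12))/(U(-4) + 316) = (5*17 + 12)/((-3 + (-4)**2 + 9*(-4)) + 316) = (85 + 12)/((-3 + 16 - 36) + 316) = 97/(-23 + 316) = 97/293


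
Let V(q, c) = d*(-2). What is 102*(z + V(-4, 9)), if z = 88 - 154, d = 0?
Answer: -6732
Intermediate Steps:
V(q, c) = 0 (V(q, c) = 0*(-2) = 0)
z = -66
102*(z + V(-4, 9)) = 102*(-66 + 0) = 102*(-66) = -6732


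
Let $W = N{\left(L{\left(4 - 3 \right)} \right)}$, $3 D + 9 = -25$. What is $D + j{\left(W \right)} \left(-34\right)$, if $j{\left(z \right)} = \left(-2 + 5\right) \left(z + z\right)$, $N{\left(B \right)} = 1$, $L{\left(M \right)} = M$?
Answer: $- \frac{646}{3} \approx -215.33$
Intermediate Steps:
$D = - \frac{34}{3}$ ($D = -3 + \frac{1}{3} \left(-25\right) = -3 - \frac{25}{3} = - \frac{34}{3} \approx -11.333$)
$W = 1$
$j{\left(z \right)} = 6 z$ ($j{\left(z \right)} = 3 \cdot 2 z = 6 z$)
$D + j{\left(W \right)} \left(-34\right) = - \frac{34}{3} + 6 \cdot 1 \left(-34\right) = - \frac{34}{3} + 6 \left(-34\right) = - \frac{34}{3} - 204 = - \frac{646}{3}$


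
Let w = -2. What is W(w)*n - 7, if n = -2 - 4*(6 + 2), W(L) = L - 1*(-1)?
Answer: 27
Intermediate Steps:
W(L) = 1 + L (W(L) = L + 1 = 1 + L)
n = -34 (n = -2 - 4*8 = -2 - 1*32 = -2 - 32 = -34)
W(w)*n - 7 = (1 - 2)*(-34) - 7 = -1*(-34) - 7 = 34 - 7 = 27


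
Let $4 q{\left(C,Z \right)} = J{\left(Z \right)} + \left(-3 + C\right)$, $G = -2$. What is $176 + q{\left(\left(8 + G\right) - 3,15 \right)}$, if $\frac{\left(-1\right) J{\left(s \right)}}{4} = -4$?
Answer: $180$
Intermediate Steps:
$J{\left(s \right)} = 16$ ($J{\left(s \right)} = \left(-4\right) \left(-4\right) = 16$)
$q{\left(C,Z \right)} = \frac{13}{4} + \frac{C}{4}$ ($q{\left(C,Z \right)} = \frac{16 + \left(-3 + C\right)}{4} = \frac{13 + C}{4} = \frac{13}{4} + \frac{C}{4}$)
$176 + q{\left(\left(8 + G\right) - 3,15 \right)} = 176 + \left(\frac{13}{4} + \frac{\left(8 - 2\right) - 3}{4}\right) = 176 + \left(\frac{13}{4} + \frac{6 - 3}{4}\right) = 176 + \left(\frac{13}{4} + \frac{1}{4} \cdot 3\right) = 176 + \left(\frac{13}{4} + \frac{3}{4}\right) = 176 + 4 = 180$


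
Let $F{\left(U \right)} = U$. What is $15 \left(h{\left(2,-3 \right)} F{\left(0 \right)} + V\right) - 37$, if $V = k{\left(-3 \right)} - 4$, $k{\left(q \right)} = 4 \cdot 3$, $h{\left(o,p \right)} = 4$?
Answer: $83$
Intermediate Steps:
$k{\left(q \right)} = 12$
$V = 8$ ($V = 12 - 4 = 8$)
$15 \left(h{\left(2,-3 \right)} F{\left(0 \right)} + V\right) - 37 = 15 \left(4 \cdot 0 + 8\right) - 37 = 15 \left(0 + 8\right) - 37 = 15 \cdot 8 - 37 = 120 - 37 = 83$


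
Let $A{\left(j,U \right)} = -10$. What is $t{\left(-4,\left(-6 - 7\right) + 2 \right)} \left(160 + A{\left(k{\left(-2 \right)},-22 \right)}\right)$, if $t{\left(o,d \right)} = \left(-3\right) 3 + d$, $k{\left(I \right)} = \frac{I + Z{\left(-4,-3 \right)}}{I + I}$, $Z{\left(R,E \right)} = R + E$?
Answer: $-3000$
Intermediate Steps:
$Z{\left(R,E \right)} = E + R$
$k{\left(I \right)} = \frac{-7 + I}{2 I}$ ($k{\left(I \right)} = \frac{I - 7}{I + I} = \frac{I - 7}{2 I} = \left(-7 + I\right) \frac{1}{2 I} = \frac{-7 + I}{2 I}$)
$t{\left(o,d \right)} = -9 + d$
$t{\left(-4,\left(-6 - 7\right) + 2 \right)} \left(160 + A{\left(k{\left(-2 \right)},-22 \right)}\right) = \left(-9 + \left(\left(-6 - 7\right) + 2\right)\right) \left(160 - 10\right) = \left(-9 + \left(-13 + 2\right)\right) 150 = \left(-9 - 11\right) 150 = \left(-20\right) 150 = -3000$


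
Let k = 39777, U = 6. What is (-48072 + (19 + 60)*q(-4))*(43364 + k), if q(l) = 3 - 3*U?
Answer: -4095276237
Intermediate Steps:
q(l) = -15 (q(l) = 3 - 3*6 = 3 - 18 = -15)
(-48072 + (19 + 60)*q(-4))*(43364 + k) = (-48072 + (19 + 60)*(-15))*(43364 + 39777) = (-48072 + 79*(-15))*83141 = (-48072 - 1185)*83141 = -49257*83141 = -4095276237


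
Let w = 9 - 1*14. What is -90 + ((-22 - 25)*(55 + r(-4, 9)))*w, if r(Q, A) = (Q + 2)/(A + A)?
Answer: 115280/9 ≈ 12809.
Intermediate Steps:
w = -5 (w = 9 - 14 = -5)
r(Q, A) = (2 + Q)/(2*A) (r(Q, A) = (2 + Q)/((2*A)) = (2 + Q)*(1/(2*A)) = (2 + Q)/(2*A))
-90 + ((-22 - 25)*(55 + r(-4, 9)))*w = -90 + ((-22 - 25)*(55 + (1/2)*(2 - 4)/9))*(-5) = -90 - 47*(55 + (1/2)*(1/9)*(-2))*(-5) = -90 - 47*(55 - 1/9)*(-5) = -90 - 47*494/9*(-5) = -90 - 23218/9*(-5) = -90 + 116090/9 = 115280/9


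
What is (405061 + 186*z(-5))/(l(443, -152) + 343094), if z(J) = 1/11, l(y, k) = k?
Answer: 4455857/3772362 ≈ 1.1812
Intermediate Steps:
z(J) = 1/11
(405061 + 186*z(-5))/(l(443, -152) + 343094) = (405061 + 186*(1/11))/(-152 + 343094) = (405061 + 186/11)/342942 = (4455857/11)*(1/342942) = 4455857/3772362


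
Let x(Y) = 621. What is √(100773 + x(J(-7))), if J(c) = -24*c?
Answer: 3*√11266 ≈ 318.42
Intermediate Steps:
√(100773 + x(J(-7))) = √(100773 + 621) = √101394 = 3*√11266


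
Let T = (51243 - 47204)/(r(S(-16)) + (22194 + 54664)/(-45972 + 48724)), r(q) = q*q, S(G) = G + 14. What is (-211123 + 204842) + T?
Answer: -270385509/43933 ≈ -6154.5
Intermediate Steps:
S(G) = 14 + G
r(q) = q**2
T = 5557664/43933 (T = (51243 - 47204)/((14 - 16)**2 + (22194 + 54664)/(-45972 + 48724)) = 4039/((-2)**2 + 76858/2752) = 4039/(4 + 76858*(1/2752)) = 4039/(4 + 38429/1376) = 4039/(43933/1376) = 4039*(1376/43933) = 5557664/43933 ≈ 126.50)
(-211123 + 204842) + T = (-211123 + 204842) + 5557664/43933 = -6281 + 5557664/43933 = -270385509/43933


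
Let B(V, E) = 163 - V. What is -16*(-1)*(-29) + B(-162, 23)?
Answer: -139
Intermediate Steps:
-16*(-1)*(-29) + B(-162, 23) = -16*(-1)*(-29) + (163 - 1*(-162)) = 16*(-29) + (163 + 162) = -464 + 325 = -139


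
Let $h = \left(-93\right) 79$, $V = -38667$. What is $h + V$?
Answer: $-46014$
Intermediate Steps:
$h = -7347$
$h + V = -7347 - 38667 = -46014$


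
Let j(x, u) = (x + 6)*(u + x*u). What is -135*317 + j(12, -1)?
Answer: -43029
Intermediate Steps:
j(x, u) = (6 + x)*(u + u*x)
-135*317 + j(12, -1) = -135*317 - (6 + 12**2 + 7*12) = -42795 - (6 + 144 + 84) = -42795 - 1*234 = -42795 - 234 = -43029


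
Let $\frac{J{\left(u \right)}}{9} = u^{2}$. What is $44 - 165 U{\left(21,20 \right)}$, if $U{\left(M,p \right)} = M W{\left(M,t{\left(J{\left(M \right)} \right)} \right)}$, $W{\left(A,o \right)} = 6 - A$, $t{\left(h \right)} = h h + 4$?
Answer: $52019$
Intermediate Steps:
$J{\left(u \right)} = 9 u^{2}$
$t{\left(h \right)} = 4 + h^{2}$ ($t{\left(h \right)} = h^{2} + 4 = 4 + h^{2}$)
$U{\left(M,p \right)} = M \left(6 - M\right)$
$44 - 165 U{\left(21,20 \right)} = 44 - 165 \cdot 21 \left(6 - 21\right) = 44 - 165 \cdot 21 \left(-15\right) = 44 - -51975 = 44 + 51975 = 52019$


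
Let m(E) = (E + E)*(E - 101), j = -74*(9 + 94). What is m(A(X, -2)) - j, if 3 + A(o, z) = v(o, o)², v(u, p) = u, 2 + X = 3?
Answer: 8034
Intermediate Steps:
X = 1 (X = -2 + 3 = 1)
A(o, z) = -3 + o²
j = -7622 (j = -74*103 = -7622)
m(E) = 2*E*(-101 + E) (m(E) = (2*E)*(-101 + E) = 2*E*(-101 + E))
m(A(X, -2)) - j = 2*(-3 + 1²)*(-101 + (-3 + 1²)) - 1*(-7622) = 2*(-3 + 1)*(-101 + (-3 + 1)) + 7622 = 2*(-2)*(-101 - 2) + 7622 = 2*(-2)*(-103) + 7622 = 412 + 7622 = 8034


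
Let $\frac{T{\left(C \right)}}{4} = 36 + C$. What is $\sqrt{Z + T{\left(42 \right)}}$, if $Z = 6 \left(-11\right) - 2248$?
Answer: $i \sqrt{2002} \approx 44.744 i$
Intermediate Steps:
$T{\left(C \right)} = 144 + 4 C$ ($T{\left(C \right)} = 4 \left(36 + C\right) = 144 + 4 C$)
$Z = -2314$ ($Z = -66 - 2248 = -2314$)
$\sqrt{Z + T{\left(42 \right)}} = \sqrt{-2314 + \left(144 + 4 \cdot 42\right)} = \sqrt{-2314 + \left(144 + 168\right)} = \sqrt{-2314 + 312} = \sqrt{-2002} = i \sqrt{2002}$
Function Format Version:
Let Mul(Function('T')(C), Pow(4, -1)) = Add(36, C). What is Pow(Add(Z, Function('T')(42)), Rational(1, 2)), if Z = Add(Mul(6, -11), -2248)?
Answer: Mul(I, Pow(2002, Rational(1, 2))) ≈ Mul(44.744, I)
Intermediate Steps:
Function('T')(C) = Add(144, Mul(4, C)) (Function('T')(C) = Mul(4, Add(36, C)) = Add(144, Mul(4, C)))
Z = -2314 (Z = Add(-66, -2248) = -2314)
Pow(Add(Z, Function('T')(42)), Rational(1, 2)) = Pow(Add(-2314, Add(144, Mul(4, 42))), Rational(1, 2)) = Pow(Add(-2314, Add(144, 168)), Rational(1, 2)) = Pow(Add(-2314, 312), Rational(1, 2)) = Pow(-2002, Rational(1, 2)) = Mul(I, Pow(2002, Rational(1, 2)))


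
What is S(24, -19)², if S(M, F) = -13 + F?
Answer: 1024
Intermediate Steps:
S(24, -19)² = (-13 - 19)² = (-32)² = 1024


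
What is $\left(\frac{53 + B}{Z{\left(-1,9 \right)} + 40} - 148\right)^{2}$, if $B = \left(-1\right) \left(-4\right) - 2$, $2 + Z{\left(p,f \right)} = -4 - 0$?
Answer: $\frac{24770529}{1156} \approx 21428.0$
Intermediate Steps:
$Z{\left(p,f \right)} = -6$ ($Z{\left(p,f \right)} = -2 - 4 = -6$)
$B = 2$ ($B = 4 - 2 = 2$)
$\left(\frac{53 + B}{Z{\left(-1,9 \right)} + 40} - 148\right)^{2} = \left(\frac{53 + 2}{-6 + 40} - 148\right)^{2} = \left(\frac{55}{34} - 148\right)^{2} = \left(- \frac{4977}{34}\right)^{2} = \frac{24770529}{1156}$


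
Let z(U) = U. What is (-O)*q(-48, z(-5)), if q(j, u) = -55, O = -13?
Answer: -715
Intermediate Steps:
(-O)*q(-48, z(-5)) = -1*(-13)*(-55) = 13*(-55) = -715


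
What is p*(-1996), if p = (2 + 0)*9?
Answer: -35928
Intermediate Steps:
p = 18 (p = 2*9 = 18)
p*(-1996) = 18*(-1996) = -35928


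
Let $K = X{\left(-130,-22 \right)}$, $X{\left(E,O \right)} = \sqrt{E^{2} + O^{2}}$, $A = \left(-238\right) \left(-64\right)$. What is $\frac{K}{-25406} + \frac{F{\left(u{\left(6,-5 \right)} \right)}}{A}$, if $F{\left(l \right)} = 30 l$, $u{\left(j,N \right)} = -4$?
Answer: $- \frac{15}{1904} - \frac{\sqrt{4346}}{12703} \approx -0.013068$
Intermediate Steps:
$A = 15232$
$K = 2 \sqrt{4346}$ ($K = \sqrt{\left(-130\right)^{2} + \left(-22\right)^{2}} = \sqrt{16900 + 484} = \sqrt{17384} = 2 \sqrt{4346} \approx 131.85$)
$\frac{K}{-25406} + \frac{F{\left(u{\left(6,-5 \right)} \right)}}{A} = \frac{2 \sqrt{4346}}{-25406} + \frac{30 \left(-4\right)}{15232} = 2 \sqrt{4346} \left(- \frac{1}{25406}\right) - \frac{15}{1904} = - \frac{\sqrt{4346}}{12703} - \frac{15}{1904} = - \frac{15}{1904} - \frac{\sqrt{4346}}{12703}$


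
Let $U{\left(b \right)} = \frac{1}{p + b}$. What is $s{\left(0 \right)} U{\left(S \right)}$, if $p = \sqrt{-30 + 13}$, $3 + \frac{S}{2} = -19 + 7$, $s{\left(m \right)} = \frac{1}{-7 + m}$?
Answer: $\frac{30}{6419} + \frac{i \sqrt{17}}{6419} \approx 0.0046736 + 0.00064233 i$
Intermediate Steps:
$S = -30$ ($S = -6 + 2 \left(-19 + 7\right) = -6 + 2 \left(-12\right) = -6 - 24 = -30$)
$p = i \sqrt{17}$ ($p = \sqrt{-17} = i \sqrt{17} \approx 4.1231 i$)
$U{\left(b \right)} = \frac{1}{b + i \sqrt{17}}$ ($U{\left(b \right)} = \frac{1}{i \sqrt{17} + b} = \frac{1}{b + i \sqrt{17}}$)
$s{\left(0 \right)} U{\left(S \right)} = \frac{1}{\left(-7 + 0\right) \left(-30 + i \sqrt{17}\right)} = \frac{1}{\left(-7\right) \left(-30 + i \sqrt{17}\right)} = - \frac{1}{7 \left(-30 + i \sqrt{17}\right)}$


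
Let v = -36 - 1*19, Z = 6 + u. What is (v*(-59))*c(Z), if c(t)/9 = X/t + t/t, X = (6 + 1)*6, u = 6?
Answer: 262845/2 ≈ 1.3142e+5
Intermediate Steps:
X = 42 (X = 7*6 = 42)
Z = 12 (Z = 6 + 6 = 12)
c(t) = 9 + 378/t (c(t) = 9*(42/t + t/t) = 9*(42/t + 1) = 9*(1 + 42/t) = 9 + 378/t)
v = -55 (v = -36 - 19 = -55)
(v*(-59))*c(Z) = (-55*(-59))*(9 + 378/12) = 3245*(9 + 378*(1/12)) = 3245*(9 + 63/2) = 3245*(81/2) = 262845/2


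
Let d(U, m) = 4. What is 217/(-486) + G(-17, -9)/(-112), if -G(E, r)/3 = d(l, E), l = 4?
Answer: -2309/6804 ≈ -0.33936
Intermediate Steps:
G(E, r) = -12 (G(E, r) = -3*4 = -12)
217/(-486) + G(-17, -9)/(-112) = 217/(-486) - 12/(-112) = 217*(-1/486) - 12*(-1/112) = -217/486 + 3/28 = -2309/6804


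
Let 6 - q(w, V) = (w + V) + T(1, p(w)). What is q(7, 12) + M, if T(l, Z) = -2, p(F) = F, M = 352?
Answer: 341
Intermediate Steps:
q(w, V) = 8 - V - w (q(w, V) = 6 - ((w + V) - 2) = 6 - ((V + w) - 2) = 6 - (-2 + V + w) = 6 + (2 - V - w) = 8 - V - w)
q(7, 12) + M = (8 - 1*12 - 1*7) + 352 = (8 - 12 - 7) + 352 = -11 + 352 = 341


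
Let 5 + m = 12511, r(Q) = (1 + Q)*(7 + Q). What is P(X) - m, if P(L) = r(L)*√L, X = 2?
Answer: -12506 + 27*√2 ≈ -12468.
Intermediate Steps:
m = 12506 (m = -5 + 12511 = 12506)
P(L) = √L*(7 + L² + 8*L) (P(L) = (7 + L² + 8*L)*√L = √L*(7 + L² + 8*L))
P(X) - m = √2*(7 + 2² + 8*2) - 1*12506 = √2*(7 + 4 + 16) - 12506 = √2*27 - 12506 = 27*√2 - 12506 = -12506 + 27*√2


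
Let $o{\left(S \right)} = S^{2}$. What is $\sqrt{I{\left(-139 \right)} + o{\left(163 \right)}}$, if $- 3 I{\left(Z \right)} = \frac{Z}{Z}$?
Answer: $\frac{\sqrt{239118}}{3} \approx 163.0$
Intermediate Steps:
$I{\left(Z \right)} = - \frac{1}{3}$ ($I{\left(Z \right)} = - \frac{Z \frac{1}{Z}}{3} = \left(- \frac{1}{3}\right) 1 = - \frac{1}{3}$)
$\sqrt{I{\left(-139 \right)} + o{\left(163 \right)}} = \sqrt{- \frac{1}{3} + 163^{2}} = \sqrt{- \frac{1}{3} + 26569} = \sqrt{\frac{79706}{3}} = \frac{\sqrt{239118}}{3}$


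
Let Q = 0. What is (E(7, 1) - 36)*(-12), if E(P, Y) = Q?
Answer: 432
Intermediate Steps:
E(P, Y) = 0
(E(7, 1) - 36)*(-12) = (0 - 36)*(-12) = -36*(-12) = 432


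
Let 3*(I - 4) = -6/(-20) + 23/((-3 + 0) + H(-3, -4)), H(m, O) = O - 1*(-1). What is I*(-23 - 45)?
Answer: -8636/45 ≈ -191.91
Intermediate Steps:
H(m, O) = 1 + O (H(m, O) = O + 1 = 1 + O)
I = 127/45 (I = 4 + (-6/(-20) + 23/((-3 + 0) + (1 - 4)))/3 = 4 + (-6*(-1/20) + 23/(-3 - 3))/3 = 4 + (3/10 + 23/(-6))/3 = 4 + (3/10 + 23*(-⅙))/3 = 4 + (3/10 - 23/6)/3 = 4 + (⅓)*(-53/15) = 4 - 53/45 = 127/45 ≈ 2.8222)
I*(-23 - 45) = 127*(-23 - 45)/45 = (127/45)*(-68) = -8636/45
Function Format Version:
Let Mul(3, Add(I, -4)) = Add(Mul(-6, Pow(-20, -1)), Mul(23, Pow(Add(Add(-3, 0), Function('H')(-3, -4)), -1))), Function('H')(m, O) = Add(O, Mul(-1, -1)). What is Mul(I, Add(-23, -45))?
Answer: Rational(-8636, 45) ≈ -191.91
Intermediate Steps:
Function('H')(m, O) = Add(1, O) (Function('H')(m, O) = Add(O, 1) = Add(1, O))
I = Rational(127, 45) (I = Add(4, Mul(Rational(1, 3), Add(Mul(-6, Pow(-20, -1)), Mul(23, Pow(Add(Add(-3, 0), Add(1, -4)), -1))))) = Add(4, Mul(Rational(1, 3), Add(Mul(-6, Rational(-1, 20)), Mul(23, Pow(Add(-3, -3), -1))))) = Add(4, Mul(Rational(1, 3), Add(Rational(3, 10), Mul(23, Pow(-6, -1))))) = Add(4, Mul(Rational(1, 3), Add(Rational(3, 10), Mul(23, Rational(-1, 6))))) = Add(4, Mul(Rational(1, 3), Add(Rational(3, 10), Rational(-23, 6)))) = Add(4, Mul(Rational(1, 3), Rational(-53, 15))) = Add(4, Rational(-53, 45)) = Rational(127, 45) ≈ 2.8222)
Mul(I, Add(-23, -45)) = Mul(Rational(127, 45), Add(-23, -45)) = Mul(Rational(127, 45), -68) = Rational(-8636, 45)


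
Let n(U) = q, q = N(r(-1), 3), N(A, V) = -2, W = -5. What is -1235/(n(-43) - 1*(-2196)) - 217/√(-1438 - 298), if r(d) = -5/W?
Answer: -1235/2194 + I*√434/4 ≈ -0.5629 + 5.2082*I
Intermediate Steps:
r(d) = 1 (r(d) = -5/(-5) = -5*(-⅕) = 1)
q = -2
n(U) = -2
-1235/(n(-43) - 1*(-2196)) - 217/√(-1438 - 298) = -1235/(-2 - 1*(-2196)) - 217/√(-1438 - 298) = -1235/(-2 + 2196) - 217*(-I*√434/868) = -1235/2194 - 217*(-I*√434/868) = -1235*1/2194 - (-1)*I*√434/4 = -1235/2194 + I*√434/4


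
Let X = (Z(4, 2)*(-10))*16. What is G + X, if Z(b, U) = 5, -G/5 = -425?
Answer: 1325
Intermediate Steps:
G = 2125 (G = -5*(-425) = 2125)
X = -800 (X = (5*(-10))*16 = -50*16 = -800)
G + X = 2125 - 800 = 1325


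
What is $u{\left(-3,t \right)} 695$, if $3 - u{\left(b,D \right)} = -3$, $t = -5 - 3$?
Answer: $4170$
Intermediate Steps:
$t = -8$ ($t = -5 - 3 = -8$)
$u{\left(b,D \right)} = 6$ ($u{\left(b,D \right)} = 3 - -3 = 3 + 3 = 6$)
$u{\left(-3,t \right)} 695 = 6 \cdot 695 = 4170$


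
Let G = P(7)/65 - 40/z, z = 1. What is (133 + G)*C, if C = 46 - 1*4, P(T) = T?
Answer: 254184/65 ≈ 3910.5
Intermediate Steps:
G = -2593/65 (G = 7/65 - 40/1 = 7/65 - 40*1 = 7/65 - 40 = -2593/65 ≈ -39.892)
C = 42 (C = 46 - 4 = 42)
(133 + G)*C = (133 - 2593/65)*42 = (6052/65)*42 = 254184/65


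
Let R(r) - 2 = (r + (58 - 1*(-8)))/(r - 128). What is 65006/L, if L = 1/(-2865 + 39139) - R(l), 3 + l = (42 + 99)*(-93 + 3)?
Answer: -30232272423724/1388156885 ≈ -21779.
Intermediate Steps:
l = -12693 (l = -3 + (42 + 99)*(-93 + 3) = -3 + 141*(-90) = -3 - 12690 = -12693)
R(r) = 2 + (66 + r)/(-128 + r) (R(r) = 2 + (r + (58 - 1*(-8)))/(r - 128) = 2 + (r + (58 + 8))/(-128 + r) = 2 + (r + 66)/(-128 + r) = 2 + (66 + r)/(-128 + r))
L = -1388156885/465068954 (L = 1/(-2865 + 39139) - (-190 + 3*(-12693))/(-128 - 12693) = 1/36274 - (-190 - 38079)/(-12821) = 1/36274 - (-1)*(-38269)/12821 = 1/36274 - 1*38269/12821 = 1/36274 - 38269/12821 = -1388156885/465068954 ≈ -2.9848)
65006/L = 65006/(-1388156885/465068954) = 65006*(-465068954/1388156885) = -30232272423724/1388156885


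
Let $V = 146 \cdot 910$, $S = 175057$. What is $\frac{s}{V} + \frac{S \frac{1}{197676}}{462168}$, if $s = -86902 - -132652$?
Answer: $\frac{29855152641493}{86700185968032} \approx 0.34435$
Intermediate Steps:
$s = 45750$ ($s = -86902 + 132652 = 45750$)
$V = 132860$
$\frac{s}{V} + \frac{S \frac{1}{197676}}{462168} = \frac{45750}{132860} + \frac{175057 \cdot \frac{1}{197676}}{462168} = 45750 \cdot \frac{1}{132860} + 175057 \cdot \frac{1}{197676} \cdot \frac{1}{462168} = \frac{4575}{13286} + \frac{175057}{197676} \cdot \frac{1}{462168} = \frac{4575}{13286} + \frac{175057}{91359521568} = \frac{29855152641493}{86700185968032}$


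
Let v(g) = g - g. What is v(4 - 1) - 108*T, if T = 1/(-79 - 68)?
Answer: 36/49 ≈ 0.73469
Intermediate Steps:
T = -1/147 (T = 1/(-147) = -1/147 ≈ -0.0068027)
v(g) = 0
v(4 - 1) - 108*T = 0 - 108*(-1/147) = 0 + 36/49 = 36/49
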